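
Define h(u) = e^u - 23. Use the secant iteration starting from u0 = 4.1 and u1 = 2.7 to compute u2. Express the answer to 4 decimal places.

h(4.1) = 37.340288, h(2.7) = -8.120268
u2 = 2.700000 − (-8.120268)·(2.700000 − 4.100000) / (-8.120268 − 37.340288) = 2.700000 − (11.368376)/(-45.460556) = 2.950071

2.9501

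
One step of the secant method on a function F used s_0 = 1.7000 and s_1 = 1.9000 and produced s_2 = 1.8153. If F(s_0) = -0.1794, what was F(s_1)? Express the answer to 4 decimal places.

0.1318

The secant line through (1.7000, -0.1794) and (1.9000, F(s_1)) crosses zero at s_2 = 1.8153.
So (1.7000, -0.1794), (1.9000, F(s_1)), (1.8153, 0) are collinear:
F(s_1) = -0.1794 · (1.9000 − 1.8153) / (1.7000 − 1.8153) = -0.1794 · (0.084700)/(-0.115300) = 0.131788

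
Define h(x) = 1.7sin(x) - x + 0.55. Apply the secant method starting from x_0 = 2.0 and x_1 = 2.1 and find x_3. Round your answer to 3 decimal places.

h(2.0) = 0.09581, h(2.1) = -0.08254
x_2 = 2.10000 − (-0.08254)·(2.10000 − 2.00000) / (-0.08254 − 0.09581) = 2.10000 − (-0.00825)/(-0.17835) = 2.05372
h(2.05372) = 0.00187
x_3 = 2.05372 − 0.00187·(2.05372 − 2.10000) / (0.00187 − (-0.08254)) = 2.05372 − (-0.00009)/(0.08442) = 2.05475

2.055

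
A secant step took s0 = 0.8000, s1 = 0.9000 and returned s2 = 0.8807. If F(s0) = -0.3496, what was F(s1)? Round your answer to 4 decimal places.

0.0836

The secant line through (0.8000, -0.3496) and (0.9000, F(s1)) crosses zero at s2 = 0.8807.
So (0.8000, -0.3496), (0.9000, F(s1)), (0.8807, 0) are collinear:
F(s1) = -0.3496 · (0.9000 − 0.8807) / (0.8000 − 0.8807) = -0.3496 · (0.019300)/(-0.080700) = 0.083609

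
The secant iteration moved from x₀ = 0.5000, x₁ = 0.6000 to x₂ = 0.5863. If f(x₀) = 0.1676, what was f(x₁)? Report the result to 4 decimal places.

The secant line through (0.5000, 0.1676) and (0.6000, f(x₁)) crosses zero at x₂ = 0.5863.
So (0.5000, 0.1676), (0.6000, f(x₁)), (0.5863, 0) are collinear:
f(x₁) = 0.1676 · (0.6000 − 0.5863) / (0.5000 − 0.5863) = 0.1676 · (0.013700)/(-0.086300) = -0.026606

-0.0266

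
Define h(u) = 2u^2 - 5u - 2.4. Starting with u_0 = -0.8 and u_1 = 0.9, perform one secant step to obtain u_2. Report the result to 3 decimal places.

-0.200

h(-0.8) = 2.88000, h(0.9) = -5.28000
u_2 = 0.90000 − (-5.28000)·(0.90000 − (-0.80000)) / (-5.28000 − 2.88000) = 0.90000 − (-8.97600)/(-8.16000) = -0.20000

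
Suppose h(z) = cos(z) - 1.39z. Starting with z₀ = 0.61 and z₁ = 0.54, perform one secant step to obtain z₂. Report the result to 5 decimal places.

h(0.61) = -0.0282520, h(0.54) = 0.1071087
z₂ = 0.5400000 − 0.1071087·(0.5400000 − 0.6100000) / (0.1071087 − (-0.0282520)) = 0.5400000 − (-0.0074976)/(0.1353607) = 0.5953899

0.59539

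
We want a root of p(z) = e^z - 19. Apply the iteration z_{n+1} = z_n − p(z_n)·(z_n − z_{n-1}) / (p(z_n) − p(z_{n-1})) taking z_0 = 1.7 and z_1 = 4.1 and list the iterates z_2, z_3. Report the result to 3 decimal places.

p(1.7) = -13.52605, p(4.1) = 41.34029
z_2 = 4.10000 − 41.34029·(4.10000 − 1.70000) / (41.34029 − (-13.52605)) = 4.10000 − (99.21669)/(54.86634) = 2.29167
p(2.29167) = -9.10860
z_3 = 2.29167 − (-9.10860)·(2.29167 − 4.10000) / (-9.10860 − 41.34029) = 2.29167 − (16.47140)/(-50.44889) = 2.61816

2.292, 2.618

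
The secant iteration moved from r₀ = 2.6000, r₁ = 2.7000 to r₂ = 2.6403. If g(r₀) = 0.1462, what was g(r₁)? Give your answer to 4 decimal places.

-0.2166

The secant line through (2.6000, 0.1462) and (2.7000, g(r₁)) crosses zero at r₂ = 2.6403.
So (2.6000, 0.1462), (2.7000, g(r₁)), (2.6403, 0) are collinear:
g(r₁) = 0.1462 · (2.7000 − 2.6403) / (2.6000 − 2.6403) = 0.1462 · (0.059700)/(-0.040300) = -0.216579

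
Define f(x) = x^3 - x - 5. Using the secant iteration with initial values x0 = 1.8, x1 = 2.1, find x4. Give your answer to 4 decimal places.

1.9042

f(1.8) = -0.968000, f(2.1) = 2.161000
x2 = 2.100000 − 2.161000·(2.100000 − 1.800000) / (2.161000 − (-0.968000)) = 2.100000 − (0.648300)/(3.129000) = 1.892809
f(1.892809) = -0.111391
x3 = 1.892809 − (-0.111391)·(1.892809 − 2.100000) / (-0.111391 − 2.161000) = 1.892809 − (0.023079)/(-2.272391) = 1.902966
f(1.902966) = -0.011798
x4 = 1.902966 − (-0.011798)·(1.902966 − 1.892809) / (-0.011798 − (-0.111391)) = 1.902966 − (-0.000120)/(0.099593) = 1.904169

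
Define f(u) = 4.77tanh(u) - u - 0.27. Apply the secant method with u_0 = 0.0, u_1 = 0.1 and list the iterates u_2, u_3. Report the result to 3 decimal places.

f(0.0) = -0.27000, f(0.1) = 0.10542
u_2 = 0.10000 − 0.10542·(0.10000 − 0.00000) / (0.10542 − (-0.27000)) = 0.10000 − (0.01054)/(0.37542) = 0.07192
f(0.07192) = 0.00055
u_3 = 0.07192 − 0.00055·(0.07192 − 0.10000) / (0.00055 − 0.10542) = 0.07192 − (-0.00002)/(-0.10487) = 0.07177

0.072, 0.072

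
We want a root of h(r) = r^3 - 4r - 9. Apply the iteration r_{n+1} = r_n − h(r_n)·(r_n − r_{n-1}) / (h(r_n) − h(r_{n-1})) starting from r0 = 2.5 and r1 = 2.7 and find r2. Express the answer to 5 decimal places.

h(2.5) = -3.3750000, h(2.7) = -0.1170000
r2 = 2.7000000 − (-0.1170000)·(2.7000000 − 2.5000000) / (-0.1170000 − (-3.3750000)) = 2.7000000 − (-0.0234000)/(3.2580000) = 2.7071823

2.70718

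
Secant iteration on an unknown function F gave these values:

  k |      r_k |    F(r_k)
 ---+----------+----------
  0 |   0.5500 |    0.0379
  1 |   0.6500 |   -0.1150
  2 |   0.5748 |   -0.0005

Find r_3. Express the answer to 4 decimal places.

r_3 = 0.5748 − (-0.0005)·(0.5748 − 0.6500) / (-0.0005 − (-0.1150))
   = 0.5748 − (0.000038)/(0.114500) = 0.574472

0.5745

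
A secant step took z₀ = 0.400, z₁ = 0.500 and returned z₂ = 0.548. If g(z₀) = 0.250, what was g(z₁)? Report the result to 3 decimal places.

0.081

The secant line through (0.400, 0.250) and (0.500, g(z₁)) crosses zero at z₂ = 0.548.
So (0.400, 0.250), (0.500, g(z₁)), (0.548, 0) are collinear:
g(z₁) = 0.250 · (0.500 − 0.548) / (0.400 − 0.548) = 0.250 · (-0.04800)/(-0.14800) = 0.08108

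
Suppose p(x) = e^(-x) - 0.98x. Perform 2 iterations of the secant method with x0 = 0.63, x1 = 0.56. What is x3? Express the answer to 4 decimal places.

p(0.63) = -0.084808, p(0.56) = 0.022409
x2 = 0.560000 − 0.022409·(0.560000 − 0.630000) / (0.022409 − (-0.084808)) = 0.560000 − (-0.001569)/(0.107217) = 0.574630
p(0.574630) = -0.000225
x3 = 0.574630 − (-0.000225)·(0.574630 − 0.560000) / (-0.000225 − 0.022409) = 0.574630 − (-0.000003)/(-0.022634) = 0.574485

0.5745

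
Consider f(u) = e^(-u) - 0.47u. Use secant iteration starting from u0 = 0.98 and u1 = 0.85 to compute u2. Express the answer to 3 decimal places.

0.882

f(0.98) = -0.08529, f(0.85) = 0.02791
u2 = 0.85000 − 0.02791·(0.85000 − 0.98000) / (0.02791 − (-0.08529)) = 0.85000 − (-0.00363)/(0.11320) = 0.88206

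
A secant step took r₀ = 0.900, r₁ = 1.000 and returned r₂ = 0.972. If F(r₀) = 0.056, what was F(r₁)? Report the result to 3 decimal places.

-0.022

The secant line through (0.900, 0.056) and (1.000, F(r₁)) crosses zero at r₂ = 0.972.
So (0.900, 0.056), (1.000, F(r₁)), (0.972, 0) are collinear:
F(r₁) = 0.056 · (1.000 − 0.972) / (0.900 − 0.972) = 0.056 · (0.02800)/(-0.07200) = -0.02178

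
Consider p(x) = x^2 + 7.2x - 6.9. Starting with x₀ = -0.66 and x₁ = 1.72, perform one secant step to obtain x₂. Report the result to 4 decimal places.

0.6979

p(-0.66) = -11.216400, p(1.72) = 8.442400
x₂ = 1.720000 − 8.442400·(1.720000 − (-0.660000)) / (8.442400 − (-11.216400)) = 1.720000 − (20.092912)/(19.658800) = 0.697918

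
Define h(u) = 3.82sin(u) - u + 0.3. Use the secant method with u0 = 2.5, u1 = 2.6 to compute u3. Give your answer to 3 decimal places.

h(2.5) = 0.08616, h(2.6) = -0.33078
u2 = 2.60000 − (-0.33078)·(2.60000 − 2.50000) / (-0.33078 − 0.08616) = 2.60000 − (-0.03308)/(-0.41695) = 2.52067
h(2.52067) = 0.00177
u3 = 2.52067 − 0.00177·(2.52067 − 2.60000) / (0.00177 − (-0.33078)) = 2.52067 − (-0.00014)/(0.33256) = 2.52109

2.521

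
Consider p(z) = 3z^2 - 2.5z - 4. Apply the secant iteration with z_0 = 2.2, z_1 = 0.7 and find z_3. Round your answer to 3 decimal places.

p(2.2) = 5.02000, p(0.7) = -4.28000
z_2 = 0.70000 − (-4.28000)·(0.70000 − 2.20000) / (-4.28000 − 5.02000) = 0.70000 − (6.42000)/(-9.30000) = 1.39032
p(1.39032) = -1.67682
z_3 = 1.39032 − (-1.67682)·(1.39032 − 0.70000) / (-1.67682 − (-4.28000)) = 1.39032 − (-1.15754)/(2.60318) = 1.83499

1.835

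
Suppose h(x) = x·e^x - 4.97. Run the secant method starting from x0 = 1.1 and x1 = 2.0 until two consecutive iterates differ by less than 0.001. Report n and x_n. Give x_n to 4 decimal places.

h(1.1) = -1.665417, h(2.0) = 9.808112
x2 = 2.000000 − 9.808112·(0.900000)/(11.473530) = 1.230638;  |Δ| = 0.769362
h(1.230638) = -0.757020
x3 = 1.230638 − (-0.757020)·(-0.769362)/(-10.565132) = 1.285765;  |Δ| = 0.055127
h(1.285765) = -0.318833
x4 = 1.285765 − (-0.318833)·(0.055127)/(0.438187) = 1.325876;  |Δ| = 0.040111
h(1.325876) = 0.022562
x5 = 1.325876 − 0.022562·(0.040111)/(0.341395) = 1.323225;  |Δ| = 0.002651
h(1.323225) = -0.000610
x6 = 1.323225 − (-0.000610)·(-0.002651)/(-0.023173) = 1.323295;  |Δ| = 0.000070
|x6 − x5| = 0.000070 < 0.001

n = 6, x_n = 1.3233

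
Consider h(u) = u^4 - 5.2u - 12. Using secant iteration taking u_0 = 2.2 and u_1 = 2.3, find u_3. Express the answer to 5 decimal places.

h(2.2) = -0.0144000, h(2.3) = 4.0241000
u_2 = 2.3000000 − 4.0241000·(2.3000000 − 2.2000000) / (4.0241000 − (-0.0144000)) = 2.3000000 − (0.4024100)/(4.0385000) = 2.2003566
h(2.2003566) = -0.0010635
u_3 = 2.2003566 − (-0.0010635)·(2.2003566 − 2.3000000) / (-0.0010635 − 4.0241000) = 2.2003566 − (0.0001060)/(-4.0251635) = 2.2003829

2.20038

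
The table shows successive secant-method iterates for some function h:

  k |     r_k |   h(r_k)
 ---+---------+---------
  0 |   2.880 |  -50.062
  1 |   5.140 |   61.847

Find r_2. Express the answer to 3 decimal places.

3.891

r_2 = 5.140 − 61.847·(5.140 − 2.880) / (61.847 − (-50.062))
   = 5.140 − (139.77422)/(111.90900) = 3.89100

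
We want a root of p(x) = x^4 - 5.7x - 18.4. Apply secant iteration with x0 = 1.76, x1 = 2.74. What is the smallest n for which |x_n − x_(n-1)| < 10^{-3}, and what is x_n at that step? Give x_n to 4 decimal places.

n = 6, x_n = 2.3775

p(1.76) = -18.836874, p(2.74) = 22.346058
x2 = 2.740000 − 22.346058·(0.980000)/(41.182932) = 2.208247;  |Δ| = 0.531753
p(2.208247) = -7.208162
x3 = 2.208247 − (-7.208162)·(-0.531753)/(-29.554219) = 2.337940;  |Δ| = 0.129692
p(2.337940) = -1.849514
x4 = 2.337940 − (-1.849514)·(0.129692)/(5.358648) = 2.382703;  |Δ| = 0.044763
p(2.382703) = 0.250005
x5 = 2.382703 − 0.250005·(0.044763)/(2.099519) = 2.377372;  |Δ| = 0.005330
p(2.377372) = -0.007060
x6 = 2.377372 − (-0.007060)·(-0.005330)/(-0.257065) = 2.377519;  |Δ| = 0.000146
|x6 − x5| = 0.000146 < 10^{-3}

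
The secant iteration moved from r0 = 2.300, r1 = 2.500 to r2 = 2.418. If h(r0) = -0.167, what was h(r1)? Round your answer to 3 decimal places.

The secant line through (2.300, -0.167) and (2.500, h(r1)) crosses zero at r2 = 2.418.
So (2.300, -0.167), (2.500, h(r1)), (2.418, 0) are collinear:
h(r1) = -0.167 · (2.500 − 2.418) / (2.300 − 2.418) = -0.167 · (0.08200)/(-0.11800) = 0.11605

0.116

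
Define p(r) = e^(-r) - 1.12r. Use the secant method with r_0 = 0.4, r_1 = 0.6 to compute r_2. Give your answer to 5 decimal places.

0.52869

p(0.4) = 0.2223200, p(0.6) = -0.1231884
r_2 = 0.6000000 − (-0.1231884)·(0.6000000 − 0.4000000) / (-0.1231884 − 0.2223200) = 0.6000000 − (-0.0246377)/(-0.3455084) = 0.5286915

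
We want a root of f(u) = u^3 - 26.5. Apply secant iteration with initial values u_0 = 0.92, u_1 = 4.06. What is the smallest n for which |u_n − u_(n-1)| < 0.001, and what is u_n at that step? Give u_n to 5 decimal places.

n = 7, u_n = 2.98137

f(0.92) = -25.7213120, f(4.06) = 40.4234160
u_2 = 4.0600000 − 40.4234160·(3.1400000)/(66.1447280) = 2.1410334;  |Δ| = 1.9189666
f(2.1410334) = -16.6854520
u_3 = 2.1410334 − (-16.6854520)·(-1.9189666)/(-57.1088680) = 2.7016963;  |Δ| = 0.5606629
f(2.7016963) = -6.7798786
u_4 = 2.7016963 − (-6.7798786)·(0.5606629)/(9.9055734) = 3.0854426;  |Δ| = 0.3837463
f(3.0854426) = 2.8732765
u_5 = 3.0854426 − 2.8732765·(0.3837463)/(9.6531551) = 2.9712199;  |Δ| = 0.1142227
f(2.9712199) = -0.2696322
u_6 = 2.9712199 − (-0.2696322)·(-0.1142227)/(-3.1429088) = 2.9810191;  |Δ| = 0.0097992
f(2.9810191) = -0.0092480
u_7 = 2.9810191 − (-0.0092480)·(0.0097992)/(0.2603842) = 2.9813672;  |Δ| = 0.0003480
|u_7 − u_6| = 0.0003480 < 0.001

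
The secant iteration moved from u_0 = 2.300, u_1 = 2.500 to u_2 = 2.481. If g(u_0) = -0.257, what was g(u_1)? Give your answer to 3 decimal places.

The secant line through (2.300, -0.257) and (2.500, g(u_1)) crosses zero at u_2 = 2.481.
So (2.300, -0.257), (2.500, g(u_1)), (2.481, 0) are collinear:
g(u_1) = -0.257 · (2.500 − 2.481) / (2.300 − 2.481) = -0.257 · (0.01900)/(-0.18100) = 0.02698

0.027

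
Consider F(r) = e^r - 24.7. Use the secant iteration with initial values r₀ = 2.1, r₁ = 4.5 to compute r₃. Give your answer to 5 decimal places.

F(2.1) = -16.5338301, F(4.5) = 65.3171313
r₂ = 4.5000000 − 65.3171313·(4.5000000 − 2.1000000) / (65.3171313 − (-16.5338301)) = 4.5000000 − (156.7611151)/(81.8509614) = 2.5847981
F(2.5847981) = -11.4393882
r₃ = 2.5847981 − (-11.4393882)·(2.5847981 − 4.5000000) / (-11.4393882 − 65.3171313) = 2.5847981 − (21.9087378)/(-76.7565195) = 2.8702297

2.87023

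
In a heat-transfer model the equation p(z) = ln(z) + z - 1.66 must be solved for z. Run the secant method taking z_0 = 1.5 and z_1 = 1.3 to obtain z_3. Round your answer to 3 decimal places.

1.356

p(1.5) = 0.24547, p(1.3) = -0.09764
z_2 = 1.30000 − (-0.09764)·(1.30000 − 1.50000) / (-0.09764 − 0.24547) = 1.30000 − (0.01953)/(-0.34310) = 1.35691
p(1.35691) = 0.00213
z_3 = 1.35691 − 0.00213·(1.35691 − 1.30000) / (0.00213 − (-0.09764)) = 1.35691 − (0.00012)/(0.09976) = 1.35570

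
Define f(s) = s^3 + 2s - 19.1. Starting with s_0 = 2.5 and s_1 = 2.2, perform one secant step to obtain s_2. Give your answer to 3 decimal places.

2.418

f(2.5) = 1.52500, f(2.2) = -4.05200
s_2 = 2.20000 − (-4.05200)·(2.20000 − 2.50000) / (-4.05200 − 1.52500) = 2.20000 − (1.21560)/(-5.57700) = 2.41797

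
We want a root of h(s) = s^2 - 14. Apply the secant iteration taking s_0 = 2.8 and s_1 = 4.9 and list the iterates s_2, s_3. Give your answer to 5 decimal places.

3.60000, 3.72235

h(2.8) = -6.1600000, h(4.9) = 10.0100000
s_2 = 4.9000000 − 10.0100000·(4.9000000 − 2.8000000) / (10.0100000 − (-6.1600000)) = 4.9000000 − (21.0210000)/(16.1700000) = 3.6000000
h(3.6000000) = -1.0400000
s_3 = 3.6000000 − (-1.0400000)·(3.6000000 − 4.9000000) / (-1.0400000 − 10.0100000) = 3.6000000 − (1.3520000)/(-11.0500000) = 3.7223529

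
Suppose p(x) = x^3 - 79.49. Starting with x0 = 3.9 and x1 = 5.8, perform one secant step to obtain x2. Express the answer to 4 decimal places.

p(3.9) = -20.171000, p(5.8) = 115.622000
x2 = 5.800000 − 115.622000·(5.800000 − 3.900000) / (115.622000 − (-20.171000)) = 5.800000 − (219.681800)/(135.793000) = 4.182230

4.1822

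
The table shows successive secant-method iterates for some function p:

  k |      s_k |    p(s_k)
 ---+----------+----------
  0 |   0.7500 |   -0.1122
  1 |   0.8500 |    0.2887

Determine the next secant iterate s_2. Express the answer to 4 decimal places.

s_2 = 0.8500 − 0.2887·(0.8500 − 0.7500) / (0.2887 − (-0.1122))
   = 0.8500 − (0.028870)/(0.400900) = 0.777987

0.7780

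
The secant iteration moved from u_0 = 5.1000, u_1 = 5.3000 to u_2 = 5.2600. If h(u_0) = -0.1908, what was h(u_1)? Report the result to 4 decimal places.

The secant line through (5.1000, -0.1908) and (5.3000, h(u_1)) crosses zero at u_2 = 5.2600.
So (5.1000, -0.1908), (5.3000, h(u_1)), (5.2600, 0) are collinear:
h(u_1) = -0.1908 · (5.3000 − 5.2600) / (5.1000 − 5.2600) = -0.1908 · (0.040000)/(-0.160000) = 0.047700

0.0477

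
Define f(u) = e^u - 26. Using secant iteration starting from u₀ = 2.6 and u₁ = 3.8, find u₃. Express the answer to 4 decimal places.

f(2.6) = -12.536262, f(3.8) = 18.701184
u₂ = 3.800000 − 18.701184·(3.800000 − 2.600000) / (18.701184 − (-12.536262)) = 3.800000 − (22.441421)/(31.237446) = 3.081586
f(3.081586) = -4.207063
u₃ = 3.081586 − (-4.207063)·(3.081586 − 3.800000) / (-4.207063 − 18.701184) = 3.081586 − (3.022413)/(-22.908248) = 3.213522

3.2135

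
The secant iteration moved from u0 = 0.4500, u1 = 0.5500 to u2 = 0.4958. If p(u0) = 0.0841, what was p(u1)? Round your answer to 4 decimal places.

The secant line through (0.4500, 0.0841) and (0.5500, p(u1)) crosses zero at u2 = 0.4958.
So (0.4500, 0.0841), (0.5500, p(u1)), (0.4958, 0) are collinear:
p(u1) = 0.0841 · (0.5500 − 0.4958) / (0.4500 − 0.4958) = 0.0841 · (0.054200)/(-0.045800) = -0.099524

-0.0995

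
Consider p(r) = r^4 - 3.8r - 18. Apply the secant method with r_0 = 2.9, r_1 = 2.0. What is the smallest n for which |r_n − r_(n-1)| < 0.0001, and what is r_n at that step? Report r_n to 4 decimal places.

n = 6, r_n = 2.2717

p(2.9) = 41.708100, p(2.0) = -9.600000
r_2 = 2.000000 − (-9.600000)·(-0.900000)/(-51.308100) = 2.168394;  |Δ| = 0.168394
p(2.168394) = -4.131710
r_3 = 2.168394 − (-4.131710)·(0.168394)/(5.468290) = 2.295629;  |Δ| = 0.127235
p(2.295629) = 1.048603
r_4 = 2.295629 − 1.048603·(0.127235)/(5.180313) = 2.269874;  |Δ| = 0.025755
p(2.269874) = -0.079022
r_5 = 2.269874 − (-0.079022)·(-0.025755)/(-1.127625) = 2.271679;  |Δ| = 0.001805
p(2.271679) = -0.001347
r_6 = 2.271679 − (-0.001347)·(0.001805)/(0.077675) = 2.271711;  |Δ| = 0.000031
|r_6 − r_5| = 0.000031 < 0.0001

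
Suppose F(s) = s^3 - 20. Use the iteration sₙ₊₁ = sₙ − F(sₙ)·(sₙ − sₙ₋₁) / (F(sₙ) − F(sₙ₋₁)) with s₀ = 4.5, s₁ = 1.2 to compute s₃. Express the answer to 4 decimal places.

F(4.5) = 71.125000, F(1.2) = -18.272000
s₂ = 1.200000 − (-18.272000)·(1.200000 − 4.500000) / (-18.272000 − 71.125000) = 1.200000 − (60.297600)/(-89.397000) = 1.874492
F(1.874492) = -13.413555
s₃ = 1.874492 − (-13.413555)·(1.874492 − 1.200000) / (-13.413555 − (-18.272000)) = 1.874492 − (-9.047341)/(4.858445) = 3.736681

3.7367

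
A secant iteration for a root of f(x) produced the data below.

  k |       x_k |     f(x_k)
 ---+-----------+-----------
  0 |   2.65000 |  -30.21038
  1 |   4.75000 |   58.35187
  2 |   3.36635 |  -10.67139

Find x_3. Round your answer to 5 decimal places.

3.58027

x_3 = 3.36635 − (-10.67139)·(3.36635 − 4.75000) / (-10.67139 − 58.35187)
   = 3.36635 − (14.7654688)/(-69.0232600) = 3.5802702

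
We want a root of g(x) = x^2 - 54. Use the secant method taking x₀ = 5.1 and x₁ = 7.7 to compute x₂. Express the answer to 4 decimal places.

7.2867

g(5.1) = -27.990000, g(7.7) = 5.290000
x₂ = 7.700000 − 5.290000·(7.700000 − 5.100000) / (5.290000 − (-27.990000)) = 7.700000 − (13.754000)/(33.280000) = 7.286719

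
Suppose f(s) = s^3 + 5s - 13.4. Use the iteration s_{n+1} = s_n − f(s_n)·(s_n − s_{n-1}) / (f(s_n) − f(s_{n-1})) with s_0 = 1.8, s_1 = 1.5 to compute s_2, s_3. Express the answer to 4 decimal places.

1.6914, 1.6996

f(1.8) = 1.432000, f(1.5) = -2.525000
s_2 = 1.500000 − (-2.525000)·(1.500000 − 1.800000) / (-2.525000 − 1.432000) = 1.500000 − (0.757500)/(-3.957000) = 1.691433
f(1.691433) = -0.103739
s_3 = 1.691433 − (-0.103739)·(1.691433 − 1.500000) / (-0.103739 − (-2.525000)) = 1.691433 − (-0.019859)/(2.421261) = 1.699635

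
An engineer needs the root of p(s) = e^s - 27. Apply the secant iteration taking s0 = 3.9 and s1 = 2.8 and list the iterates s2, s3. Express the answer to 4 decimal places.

3.1523, 3.3354

p(3.9) = 22.402449, p(2.8) = -10.555353
s2 = 2.800000 − (-10.555353)·(2.800000 − 3.900000) / (-10.555353 − 22.402449) = 2.800000 − (11.610889)/(-32.957802) = 3.152296
p(3.152296) = -3.610304
s3 = 3.152296 − (-3.610304)·(3.152296 − 2.800000) / (-3.610304 − (-10.555353)) = 3.152296 − (-1.271894)/(6.945049) = 3.335432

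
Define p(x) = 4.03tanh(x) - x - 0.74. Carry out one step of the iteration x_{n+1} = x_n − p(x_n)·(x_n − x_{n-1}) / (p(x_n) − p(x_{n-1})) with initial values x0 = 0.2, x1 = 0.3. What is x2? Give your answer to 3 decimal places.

p(0.2) = -0.14458, p(0.3) = 0.13399
x2 = 0.30000 − 0.13399·(0.30000 − 0.20000) / (0.13399 − (-0.14458)) = 0.30000 − (0.01340)/(0.27857) = 0.25190

0.252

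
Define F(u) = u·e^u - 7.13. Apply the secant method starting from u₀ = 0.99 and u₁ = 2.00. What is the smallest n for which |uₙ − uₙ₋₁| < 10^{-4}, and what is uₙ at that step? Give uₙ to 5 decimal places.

F(0.99) = -4.4656779, F(2.00) = 7.6481122
u₂ = 2.0000000 − 7.6481122·(1.0100000)/(12.1137901) = 1.3623306;  |Δ| = 0.6376694
F(1.3623306) = -1.8097117
u₃ = 1.3623306 − (-1.8097117)·(-0.6376694)/(-9.4578239) = 1.4843457;  |Δ| = 0.1220151
F(1.4843457) = -0.5809511
u₄ = 1.4843457 − (-0.5809511)·(0.1220151)/(1.2287606) = 1.5420338;  |Δ| = 0.0576881
F(1.5420338) = 0.0775999
u₅ = 1.5420338 − 0.0775999·(0.0576881)/(0.6585510) = 1.5352362;  |Δ| = 0.0067976
F(1.5352362) = -0.0027861
u₆ = 1.5352362 − (-0.0027861)·(-0.0067976)/(-0.0803860) = 1.5354718;  |Δ| = 0.0002356
F(1.5354718) = -0.0000127
u₇ = 1.5354718 − (-0.0000127)·(0.0002356)/(0.0027733) = 1.5354729;  |Δ| = 0.0000011
|u₇ − u₆| = 0.0000011 < 10^{-4}

n = 7, uₙ = 1.53547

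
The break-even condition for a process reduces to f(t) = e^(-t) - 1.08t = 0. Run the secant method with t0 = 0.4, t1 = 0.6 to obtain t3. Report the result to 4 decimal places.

f(0.4) = 0.238320, f(0.6) = -0.099188
t2 = 0.600000 − (-0.099188)·(0.600000 − 0.400000) / (-0.099188 − 0.238320) = 0.600000 − (-0.019838)/(-0.337508) = 0.541223
f(0.541223) = -0.002485
t3 = 0.541223 − (-0.002485)·(0.541223 − 0.600000) / (-0.002485 − (-0.099188)) = 0.541223 − (0.000146)/(0.096703) = 0.539713

0.5397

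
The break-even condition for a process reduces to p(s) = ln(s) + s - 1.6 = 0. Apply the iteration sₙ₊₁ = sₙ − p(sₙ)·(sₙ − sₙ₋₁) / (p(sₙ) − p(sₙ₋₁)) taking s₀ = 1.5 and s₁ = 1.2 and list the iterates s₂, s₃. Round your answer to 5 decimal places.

p(1.5) = 0.3054651, p(1.2) = -0.2176784
s₂ = 1.2000000 − (-0.2176784)·(1.2000000 − 1.5000000) / (-0.2176784 − 0.3054651) = 1.2000000 − (0.0653035)/(-0.5231436) = 1.3248291
p(1.3248291) = 0.0061126
s₃ = 1.3248291 − 0.0061126·(1.3248291 − 1.2000000) / (0.0061126 − (-0.2176784)) = 1.3248291 − (0.0007630)/(0.2237910) = 1.3214195

1.32483, 1.32142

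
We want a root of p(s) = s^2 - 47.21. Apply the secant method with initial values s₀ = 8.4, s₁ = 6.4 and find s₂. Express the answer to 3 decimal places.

6.822

p(8.4) = 23.35000, p(6.4) = -6.25000
s₂ = 6.40000 − (-6.25000)·(6.40000 − 8.40000) / (-6.25000 − 23.35000) = 6.40000 − (12.50000)/(-29.60000) = 6.82230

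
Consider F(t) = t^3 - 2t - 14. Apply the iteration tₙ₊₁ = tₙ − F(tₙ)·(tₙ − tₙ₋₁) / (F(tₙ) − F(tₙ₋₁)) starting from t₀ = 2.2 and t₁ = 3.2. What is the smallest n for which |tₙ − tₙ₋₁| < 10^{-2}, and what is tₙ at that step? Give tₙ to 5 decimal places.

n = 5, tₙ = 2.68567

F(2.2) = -7.7520000, F(3.2) = 12.3680000
t₂ = 3.2000000 − 12.3680000·(1.0000000)/(20.1200000) = 2.5852883;  |Δ| = 0.6147117
F(2.5852883) = -1.8912454
t₃ = 2.5852883 − (-1.8912454)·(-0.6147117)/(-14.2592454) = 2.6668193;  |Δ| = 0.0815310
F(2.6668193) = -0.3674196
t₄ = 2.6668193 − (-0.3674196)·(0.0815310)/(1.5238258) = 2.6864778;  |Δ| = 0.0196585
F(2.6864778) = 0.0157917
t₅ = 2.6864778 − 0.0157917·(0.0196585)/(0.3832113) = 2.6856677;  |Δ| = 0.0008101
|t₅ − t₄| = 0.0008101 < 10^{-2}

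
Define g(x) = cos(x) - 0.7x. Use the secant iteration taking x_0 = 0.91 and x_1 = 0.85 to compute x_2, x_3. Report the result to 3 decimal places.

0.894, 0.894

g(0.91) = -0.02325, g(0.85) = 0.06498
x_2 = 0.85000 − 0.06498·(0.85000 − 0.91000) / (0.06498 − (-0.02325)) = 0.85000 − (-0.00390)/(0.08824) = 0.89419
g(0.89419) = 0.00022
x_3 = 0.89419 − 0.00022·(0.89419 − 0.85000) / (0.00022 − 0.06498) = 0.89419 − (0.00001)/(-0.06476) = 0.89434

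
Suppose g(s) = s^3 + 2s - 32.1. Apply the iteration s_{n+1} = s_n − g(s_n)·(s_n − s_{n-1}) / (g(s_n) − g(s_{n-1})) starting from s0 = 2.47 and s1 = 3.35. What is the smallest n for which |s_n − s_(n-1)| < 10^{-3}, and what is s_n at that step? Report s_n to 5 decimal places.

n = 5, s_n = 2.96866

g(2.47) = -12.0907770, g(3.35) = 12.1953750
s2 = 3.3500000 − 12.1953750·(0.8800000)/(24.2861520) = 2.9081050;  |Δ| = 0.4418950
g(2.9081050) = -1.6897298
s3 = 2.9081050 − (-1.6897298)·(-0.4418950)/(-13.8851048) = 2.9618808;  |Δ| = 0.0537758
g(2.9618808) = -0.1924343
s4 = 2.9618808 − (-0.1924343)·(0.0537758)/(1.4972954) = 2.9687921;  |Δ| = 0.0069113
g(2.9687921) = 0.0037072
s5 = 2.9687921 − 0.0037072·(0.0069113)/(0.1961416) = 2.9686615;  |Δ| = 0.0001306
|s5 − s4| = 0.0001306 < 10^{-3}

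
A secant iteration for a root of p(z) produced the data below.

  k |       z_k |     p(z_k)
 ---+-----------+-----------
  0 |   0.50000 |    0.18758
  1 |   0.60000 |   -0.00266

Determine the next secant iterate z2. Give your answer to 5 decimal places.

z2 = 0.60000 − (-0.00266)·(0.60000 − 0.50000) / (-0.00266 − 0.18758)
   = 0.60000 − (-0.0002660)/(-0.1902400) = 0.5986018

0.59860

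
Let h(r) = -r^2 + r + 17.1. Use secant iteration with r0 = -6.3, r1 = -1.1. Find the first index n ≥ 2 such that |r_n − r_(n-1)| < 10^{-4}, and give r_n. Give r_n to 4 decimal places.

h(-6.3) = -28.890000, h(-1.1) = 14.790000
r2 = -1.100000 − 14.790000·(5.200000)/(43.680000) = -2.860714;  |Δ| = 1.760714
h(-2.860714) = 6.055599
r3 = -2.860714 − 6.055599·(-1.760714)/(-8.734401) = -4.081425;  |Δ| = 1.220711
h(-4.081425) = -3.639459
r4 = -4.081425 − (-3.639459)·(-1.220711)/(-9.695059) = -3.623179;  |Δ| = 0.458247
h(-3.623179) = 0.349397
r5 = -3.623179 − 0.349397·(0.458247)/(3.988856) = -3.663318;  |Δ| = 0.040139
h(-3.663318) = 0.016783
r6 = -3.663318 − 0.016783·(-0.040139)/(-0.332614) = -3.665343;  |Δ| = 0.002025
h(-3.665343) = -0.000085
r7 = -3.665343 − (-0.000085)·(-0.002025)/(-0.016868) = -3.665333;  |Δ| = 0.000010
|r7 − r6| = 0.000010 < 10^{-4}

n = 7, r_n = -3.6653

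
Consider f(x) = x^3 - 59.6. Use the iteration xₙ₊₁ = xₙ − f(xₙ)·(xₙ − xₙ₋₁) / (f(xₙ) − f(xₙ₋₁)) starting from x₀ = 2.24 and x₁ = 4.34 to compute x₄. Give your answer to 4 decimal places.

3.9076

f(2.24) = -48.360576, f(4.34) = 22.146504
x₂ = 4.340000 − 22.146504·(4.340000 − 2.240000) / (22.146504 − (-48.360576)) = 4.340000 − (46.507658)/(70.507080) = 3.680383
f(3.680383) = -9.748400
x₃ = 3.680383 − (-9.748400)·(3.680383 − 4.340000) / (-9.748400 − 22.146504) = 3.680383 − (6.430209)/(-31.894904) = 3.881989
f(3.881989) = -1.099039
x₄ = 3.881989 − (-1.099039)·(3.881989 − 3.680383) / (-1.099039 − (-9.748400)) = 3.881989 − (-0.221573)/(8.649362) = 3.907607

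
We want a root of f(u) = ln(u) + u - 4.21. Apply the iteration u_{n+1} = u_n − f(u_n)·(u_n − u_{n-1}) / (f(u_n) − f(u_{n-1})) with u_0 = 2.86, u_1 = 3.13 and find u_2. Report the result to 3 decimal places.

f(2.86) = -0.29918, f(3.13) = 0.06103
u_2 = 3.13000 − 0.06103·(3.13000 − 2.86000) / (0.06103 − (-0.29918)) = 3.13000 − (0.01648)/(0.36021) = 3.08425

3.084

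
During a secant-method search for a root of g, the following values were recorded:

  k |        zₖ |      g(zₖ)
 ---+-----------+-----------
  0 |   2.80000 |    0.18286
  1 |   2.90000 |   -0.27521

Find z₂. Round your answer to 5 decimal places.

z₂ = 2.90000 − (-0.27521)·(2.90000 − 2.80000) / (-0.27521 − 0.18286)
   = 2.90000 − (-0.0275210)/(-0.4580700) = 2.8399197

2.83992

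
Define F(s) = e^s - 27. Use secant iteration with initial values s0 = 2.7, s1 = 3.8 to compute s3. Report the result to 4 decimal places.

F(2.7) = -12.120268, F(3.8) = 17.701184
s2 = 3.800000 − 17.701184·(3.800000 − 2.700000) / (17.701184 − (-12.120268)) = 3.800000 − (19.471303)/(29.821453) = 3.147071
F(3.147071) = -3.732196
s3 = 3.147071 − (-3.732196)·(3.147071 − 3.800000) / (-3.732196 − 17.701184) = 3.147071 − (2.436860)/(-21.433380) = 3.260765

3.2608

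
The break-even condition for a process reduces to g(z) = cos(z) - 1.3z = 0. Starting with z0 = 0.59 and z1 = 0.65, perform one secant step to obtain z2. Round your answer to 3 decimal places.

0.624

g(0.59) = 0.06394, g(0.65) = -0.04892
z2 = 0.65000 − (-0.04892)·(0.65000 − 0.59000) / (-0.04892 − 0.06394) = 0.65000 − (-0.00293)/(-0.11286) = 0.62399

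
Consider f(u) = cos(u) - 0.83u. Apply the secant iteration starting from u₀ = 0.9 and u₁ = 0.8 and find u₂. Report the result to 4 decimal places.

f(0.9) = -0.125390, f(0.8) = 0.032707
u₂ = 0.800000 − 0.032707·(0.800000 − 0.900000) / (0.032707 − (-0.125390)) = 0.800000 − (-0.003271)/(0.158097) = 0.820688

0.8207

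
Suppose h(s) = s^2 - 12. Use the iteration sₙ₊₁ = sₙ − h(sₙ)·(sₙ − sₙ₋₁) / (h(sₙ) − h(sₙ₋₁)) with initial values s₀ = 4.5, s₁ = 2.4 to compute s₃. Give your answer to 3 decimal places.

h(4.5) = 8.25000, h(2.4) = -6.24000
s₂ = 2.40000 − (-6.24000)·(2.40000 − 4.50000) / (-6.24000 − 8.25000) = 2.40000 − (13.10400)/(-14.49000) = 3.30435
h(3.30435) = -1.08129
s₃ = 3.30435 − (-1.08129)·(3.30435 − 2.40000) / (-1.08129 − (-6.24000)) = 3.30435 − (-0.97786)/(5.15871) = 3.49390

3.494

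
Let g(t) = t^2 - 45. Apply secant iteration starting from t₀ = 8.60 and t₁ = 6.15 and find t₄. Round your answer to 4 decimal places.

g(8.60) = 28.960000, g(6.15) = -7.177500
t₂ = 6.150000 − (-7.177500)·(6.150000 − 8.600000) / (-7.177500 − 28.960000) = 6.150000 − (17.584875)/(-36.137500) = 6.636610
g(6.636610) = -0.955405
t₃ = 6.636610 − (-0.955405)·(6.636610 − 6.150000) / (-0.955405 − (-7.177500)) = 6.636610 − (-0.464910)/(6.222095) = 6.711329
g(6.711329) = 0.041942
t₄ = 6.711329 − 0.041942·(6.711329 − 6.636610) / (0.041942 − (-0.955405)) = 6.711329 − (0.003134)/(0.997348) = 6.708187

6.7082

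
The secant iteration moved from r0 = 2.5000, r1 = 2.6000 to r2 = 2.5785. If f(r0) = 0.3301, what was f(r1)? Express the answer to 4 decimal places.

The secant line through (2.5000, 0.3301) and (2.6000, f(r1)) crosses zero at r2 = 2.5785.
So (2.5000, 0.3301), (2.6000, f(r1)), (2.5785, 0) are collinear:
f(r1) = 0.3301 · (2.6000 − 2.5785) / (2.5000 − 2.5785) = 0.3301 · (0.021500)/(-0.078500) = -0.090410

-0.0904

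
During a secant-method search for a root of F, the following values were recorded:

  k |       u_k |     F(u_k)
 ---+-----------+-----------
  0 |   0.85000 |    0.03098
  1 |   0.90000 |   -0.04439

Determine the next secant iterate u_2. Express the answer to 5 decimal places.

0.87055

u_2 = 0.90000 − (-0.04439)·(0.90000 − 0.85000) / (-0.04439 − 0.03098)
   = 0.90000 − (-0.0022195)/(-0.0753700) = 0.8705519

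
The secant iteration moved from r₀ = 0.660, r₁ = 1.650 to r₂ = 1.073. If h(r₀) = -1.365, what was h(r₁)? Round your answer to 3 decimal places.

1.907

The secant line through (0.660, -1.365) and (1.650, h(r₁)) crosses zero at r₂ = 1.073.
So (0.660, -1.365), (1.650, h(r₁)), (1.073, 0) are collinear:
h(r₁) = -1.365 · (1.650 − 1.073) / (0.660 − 1.073) = -1.365 · (0.57700)/(-0.41300) = 1.90703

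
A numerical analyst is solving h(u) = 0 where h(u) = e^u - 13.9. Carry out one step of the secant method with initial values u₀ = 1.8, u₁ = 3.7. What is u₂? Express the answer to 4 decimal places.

h(1.8) = -7.850353, h(3.7) = 26.547304
u₂ = 3.700000 − 26.547304·(3.700000 − 1.800000) / (26.547304 − (-7.850353)) = 3.700000 − (50.439878)/(34.397657) = 2.233625

2.2336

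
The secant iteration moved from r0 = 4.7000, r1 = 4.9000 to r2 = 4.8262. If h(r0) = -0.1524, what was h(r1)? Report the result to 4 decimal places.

The secant line through (4.7000, -0.1524) and (4.9000, h(r1)) crosses zero at r2 = 4.8262.
So (4.7000, -0.1524), (4.9000, h(r1)), (4.8262, 0) are collinear:
h(r1) = -0.1524 · (4.9000 − 4.8262) / (4.7000 − 4.8262) = -0.1524 · (0.073800)/(-0.126200) = 0.089121

0.0891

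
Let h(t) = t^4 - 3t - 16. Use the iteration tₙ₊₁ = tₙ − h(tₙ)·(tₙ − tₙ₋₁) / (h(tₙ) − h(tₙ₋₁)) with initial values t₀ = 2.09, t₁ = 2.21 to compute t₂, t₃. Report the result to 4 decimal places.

h(2.09) = -3.189702, h(2.21) = 1.224433
t₂ = 2.210000 − 1.224433·(2.210000 − 2.090000) / (1.224433 − (-3.189702)) = 2.210000 − (0.146932)/(4.414135) = 2.176713
h(2.176713) = -0.080730
t₃ = 2.176713 − (-0.080730)·(2.176713 − 2.210000) / (-0.080730 − 1.224433) = 2.176713 − (0.002687)/(-1.305163) = 2.178772

2.1767, 2.1788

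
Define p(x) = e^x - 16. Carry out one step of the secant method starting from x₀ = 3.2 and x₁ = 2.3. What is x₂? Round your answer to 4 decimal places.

p(3.2) = 8.532530, p(2.3) = -6.025818
x₂ = 2.300000 − (-6.025818)·(2.300000 − 3.200000) / (-6.025818 − 8.532530) = 2.300000 − (5.423236)/(-14.558348) = 2.672517

2.6725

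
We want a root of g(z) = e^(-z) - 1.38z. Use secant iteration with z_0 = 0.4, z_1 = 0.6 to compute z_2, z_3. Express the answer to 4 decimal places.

0.4595, 0.4582

g(0.4) = 0.118320, g(0.6) = -0.279188
z_2 = 0.600000 − (-0.279188)·(0.600000 − 0.400000) / (-0.279188 − 0.118320) = 0.600000 − (-0.055838)/(-0.397508) = 0.459531
g(0.459531) = -0.002573
z_3 = 0.459531 − (-0.002573)·(0.459531 − 0.600000) / (-0.002573 − (-0.279188)) = 0.459531 − (0.000361)/(0.276616) = 0.458224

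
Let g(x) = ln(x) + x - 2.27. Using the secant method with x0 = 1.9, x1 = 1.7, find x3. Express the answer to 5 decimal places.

1.72486

g(1.9) = 0.2718539, g(1.7) = -0.0393717
x2 = 1.7000000 − (-0.0393717)·(1.7000000 − 1.9000000) / (-0.0393717 − 0.2718539) = 1.7000000 − (0.0078743)/(-0.3112256) = 1.7253011
g(1.7253011) = 0.0007027
x3 = 1.7253011 − 0.0007027·(1.7253011 − 1.7000000) / (0.0007027 − (-0.0393717)) = 1.7253011 − (0.0000178)/(0.0400744) = 1.7248575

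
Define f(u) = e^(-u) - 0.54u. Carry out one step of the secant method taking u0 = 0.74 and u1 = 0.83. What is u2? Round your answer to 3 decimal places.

f(0.74) = 0.07751, f(0.83) = -0.01215
u2 = 0.83000 − (-0.01215)·(0.83000 − 0.74000) / (-0.01215 − 0.07751) = 0.83000 − (-0.00109)/(-0.08966) = 0.81780

0.818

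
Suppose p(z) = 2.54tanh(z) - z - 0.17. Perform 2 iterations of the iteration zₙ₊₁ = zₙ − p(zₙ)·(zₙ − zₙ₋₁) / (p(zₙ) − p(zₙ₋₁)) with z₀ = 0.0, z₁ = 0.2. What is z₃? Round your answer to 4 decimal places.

0.1111

p(0.0) = -0.170000, p(0.2) = 0.131333
z₂ = 0.200000 − 0.131333·(0.200000 − 0.000000) / (0.131333 − (-0.170000)) = 0.200000 − (0.026267)/(0.301333) = 0.112832
p(0.112832) = 0.002551
z₃ = 0.112832 − 0.002551·(0.112832 − 0.200000) / (0.002551 − 0.131333) = 0.112832 − (-0.000222)/(-0.128782) = 0.111105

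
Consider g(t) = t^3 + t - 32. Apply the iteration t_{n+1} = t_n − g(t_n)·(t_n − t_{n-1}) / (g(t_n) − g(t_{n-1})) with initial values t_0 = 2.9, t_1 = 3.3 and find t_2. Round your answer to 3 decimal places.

g(2.9) = -4.71100, g(3.3) = 7.23700
t_2 = 3.30000 − 7.23700·(3.30000 − 2.90000) / (7.23700 − (-4.71100)) = 3.30000 − (2.89480)/(11.94800) = 3.05772

3.058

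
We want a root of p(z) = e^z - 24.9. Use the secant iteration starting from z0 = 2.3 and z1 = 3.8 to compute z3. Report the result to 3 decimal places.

3.141

p(2.3) = -14.92582, p(3.8) = 19.80118
z2 = 3.80000 − 19.80118·(3.80000 − 2.30000) / (19.80118 − (-14.92582)) = 3.80000 − (29.70178)/(34.72700) = 2.94471
p(2.94471) = -5.89492
z3 = 2.94471 − (-5.89492)·(2.94471 − 3.80000) / (-5.89492 − 19.80118) = 2.94471 − (5.04188)/(-25.69610) = 3.14092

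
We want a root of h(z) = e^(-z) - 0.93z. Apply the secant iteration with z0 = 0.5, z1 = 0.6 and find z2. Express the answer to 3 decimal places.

h(0.5) = 0.14153, h(0.6) = -0.00919
z2 = 0.60000 − (-0.00919)·(0.60000 − 0.50000) / (-0.00919 − 0.14153) = 0.60000 − (-0.00092)/(-0.15072) = 0.59390

0.594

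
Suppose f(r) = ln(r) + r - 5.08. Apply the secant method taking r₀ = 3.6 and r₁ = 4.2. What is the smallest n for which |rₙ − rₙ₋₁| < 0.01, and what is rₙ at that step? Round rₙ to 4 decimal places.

f(3.6) = -0.199066, f(4.2) = 0.555085
r₂ = 4.200000 − 0.555085·(0.600000)/(0.754151) = 3.758376;  |Δ| = 0.441624
f(3.758376) = 0.002363
r₃ = 3.758376 − 0.002363·(-0.441624)/(-0.552721) = 3.756488;  |Δ| = 0.001888
|r₃ − r₂| = 0.001888 < 0.01

n = 3, rₙ = 3.7565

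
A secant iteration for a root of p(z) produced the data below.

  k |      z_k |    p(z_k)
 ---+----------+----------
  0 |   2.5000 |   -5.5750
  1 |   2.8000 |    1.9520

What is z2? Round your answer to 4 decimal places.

2.7222

z2 = 2.8000 − 1.9520·(2.8000 − 2.5000) / (1.9520 − (-5.5750))
   = 2.8000 − (0.585600)/(7.527000) = 2.722200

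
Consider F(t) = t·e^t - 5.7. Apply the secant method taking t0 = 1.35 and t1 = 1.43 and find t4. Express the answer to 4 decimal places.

1.4023

F(1.35) = -0.492476, F(1.43) = 0.275540
t2 = 1.430000 − 0.275540·(1.430000 − 1.350000) / (0.275540 − (-0.492476)) = 1.430000 − (0.022043)/(0.768015) = 1.401299
F(1.401299) = -0.010071
t3 = 1.401299 − (-0.010071)·(1.401299 − 1.430000) / (-0.010071 − 0.275540) = 1.401299 − (0.000289)/(-0.285611) = 1.402311
F(1.402311) = -0.000196
t4 = 1.402311 − (-0.000196)·(1.402311 − 1.401299) / (-0.000196 − (-0.010071)) = 1.402311 − (0.000000)/(0.009875) = 1.402331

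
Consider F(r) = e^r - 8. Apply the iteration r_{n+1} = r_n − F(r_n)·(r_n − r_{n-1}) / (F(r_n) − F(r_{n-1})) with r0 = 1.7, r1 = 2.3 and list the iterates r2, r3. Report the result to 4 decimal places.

F(1.7) = -2.526053, F(2.3) = 1.974182
r2 = 2.300000 − 1.974182·(2.300000 − 1.700000) / (1.974182 − (-2.526053)) = 2.300000 − (1.184509)/(4.500235) = 2.036789
F(2.036789) = -0.334043
r3 = 2.036789 − (-0.334043)·(2.036789 − 2.300000) / (-0.334043 − 1.974182) = 2.036789 − (0.087924)/(-2.308225) = 2.074881

2.0368, 2.0749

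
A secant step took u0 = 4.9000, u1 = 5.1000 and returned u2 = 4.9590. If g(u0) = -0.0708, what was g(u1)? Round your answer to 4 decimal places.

The secant line through (4.9000, -0.0708) and (5.1000, g(u1)) crosses zero at u2 = 4.9590.
So (4.9000, -0.0708), (5.1000, g(u1)), (4.9590, 0) are collinear:
g(u1) = -0.0708 · (5.1000 − 4.9590) / (4.9000 − 4.9590) = -0.0708 · (0.141000)/(-0.059000) = 0.169200

0.1692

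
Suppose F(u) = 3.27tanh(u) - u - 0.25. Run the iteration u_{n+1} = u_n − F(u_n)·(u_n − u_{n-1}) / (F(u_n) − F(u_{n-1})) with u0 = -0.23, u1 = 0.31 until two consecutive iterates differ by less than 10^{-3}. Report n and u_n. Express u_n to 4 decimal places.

n = 4, u_n = 0.1108

F(-0.23) = -0.759113, F(0.31) = 0.422429
u2 = 0.310000 − 0.422429·(0.540000)/(1.181542) = 0.116937;  |Δ| = 0.193063
F(0.116937) = 0.013714
u3 = 0.116937 − 0.013714·(-0.193063)/(-0.408715) = 0.110459;  |Δ| = 0.006478
F(0.110459) = -0.000720
u4 = 0.110459 − (-0.000720)·(-0.006478)/(-0.014433) = 0.110782;  |Δ| = 0.000323
|u4 − u3| = 0.000323 < 10^{-3}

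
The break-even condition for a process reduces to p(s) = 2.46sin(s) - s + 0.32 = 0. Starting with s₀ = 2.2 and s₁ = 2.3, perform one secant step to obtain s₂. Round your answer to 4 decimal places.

p(2.2) = 0.108901, p(2.3) = -0.145565
s₂ = 2.300000 − (-0.145565)·(2.300000 − 2.200000) / (-0.145565 − 0.108901) = 2.300000 − (-0.014557)/(-0.254466) = 2.242796

2.2428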